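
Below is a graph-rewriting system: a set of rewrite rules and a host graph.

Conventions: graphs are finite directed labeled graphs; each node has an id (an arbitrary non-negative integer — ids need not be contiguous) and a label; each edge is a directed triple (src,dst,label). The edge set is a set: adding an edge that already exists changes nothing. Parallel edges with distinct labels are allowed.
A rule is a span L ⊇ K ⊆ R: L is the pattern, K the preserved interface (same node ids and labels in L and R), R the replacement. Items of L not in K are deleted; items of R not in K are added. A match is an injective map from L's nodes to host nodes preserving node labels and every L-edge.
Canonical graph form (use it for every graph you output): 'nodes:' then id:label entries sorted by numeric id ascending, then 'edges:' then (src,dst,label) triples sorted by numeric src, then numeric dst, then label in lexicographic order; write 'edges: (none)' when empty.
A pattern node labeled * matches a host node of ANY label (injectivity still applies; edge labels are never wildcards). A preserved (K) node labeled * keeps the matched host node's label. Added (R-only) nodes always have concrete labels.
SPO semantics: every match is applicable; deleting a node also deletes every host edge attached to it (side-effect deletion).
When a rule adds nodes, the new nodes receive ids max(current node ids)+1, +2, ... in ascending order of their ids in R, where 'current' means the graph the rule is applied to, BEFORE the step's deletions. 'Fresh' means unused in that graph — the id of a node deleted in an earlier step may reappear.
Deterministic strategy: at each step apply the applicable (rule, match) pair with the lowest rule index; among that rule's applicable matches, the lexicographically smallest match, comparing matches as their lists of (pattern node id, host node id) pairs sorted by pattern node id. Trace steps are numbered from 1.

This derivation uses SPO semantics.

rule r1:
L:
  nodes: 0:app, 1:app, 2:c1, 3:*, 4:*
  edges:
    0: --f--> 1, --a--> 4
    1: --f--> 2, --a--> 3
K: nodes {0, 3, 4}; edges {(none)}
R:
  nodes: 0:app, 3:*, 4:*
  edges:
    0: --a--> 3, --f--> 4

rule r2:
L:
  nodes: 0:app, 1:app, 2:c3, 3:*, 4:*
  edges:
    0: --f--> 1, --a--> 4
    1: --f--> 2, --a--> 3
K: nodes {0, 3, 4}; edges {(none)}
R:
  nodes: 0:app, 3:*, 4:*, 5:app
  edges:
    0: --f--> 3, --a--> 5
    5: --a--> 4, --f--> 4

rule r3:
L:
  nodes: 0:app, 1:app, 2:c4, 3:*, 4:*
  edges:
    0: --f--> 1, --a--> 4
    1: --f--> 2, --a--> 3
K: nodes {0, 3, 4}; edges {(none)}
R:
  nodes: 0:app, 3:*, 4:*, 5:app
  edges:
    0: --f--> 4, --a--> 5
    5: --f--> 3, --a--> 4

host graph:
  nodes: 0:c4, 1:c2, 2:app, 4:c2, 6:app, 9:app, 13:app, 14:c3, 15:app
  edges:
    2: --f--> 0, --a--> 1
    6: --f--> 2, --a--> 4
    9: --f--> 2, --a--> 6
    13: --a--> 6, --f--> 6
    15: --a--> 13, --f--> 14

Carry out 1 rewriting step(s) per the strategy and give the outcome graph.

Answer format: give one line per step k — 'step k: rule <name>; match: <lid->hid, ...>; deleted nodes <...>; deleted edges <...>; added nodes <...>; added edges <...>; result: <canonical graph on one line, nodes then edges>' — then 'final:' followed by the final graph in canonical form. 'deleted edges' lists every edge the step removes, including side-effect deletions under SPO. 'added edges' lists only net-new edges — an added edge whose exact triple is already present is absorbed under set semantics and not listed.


step 1: rule r3; match: 0->6, 1->2, 2->0, 3->1, 4->4; deleted nodes 0, 2; deleted edges (2,0,f); (2,1,a); (6,2,f); (6,4,a); (9,2,f); added nodes 16; added edges (6,4,f); (6,16,a); (16,1,f); (16,4,a); result: nodes: 1:c2, 4:c2, 6:app, 9:app, 13:app, 14:c3, 15:app, 16:app edges: (6,4,f); (6,16,a); (9,6,a); (13,6,a); (13,6,f); (15,13,a); (15,14,f); (16,1,f); (16,4,a)
final:
nodes: 1:c2, 4:c2, 6:app, 9:app, 13:app, 14:c3, 15:app, 16:app
edges: (6,4,f); (6,16,a); (9,6,a); (13,6,a); (13,6,f); (15,13,a); (15,14,f); (16,1,f); (16,4,a)


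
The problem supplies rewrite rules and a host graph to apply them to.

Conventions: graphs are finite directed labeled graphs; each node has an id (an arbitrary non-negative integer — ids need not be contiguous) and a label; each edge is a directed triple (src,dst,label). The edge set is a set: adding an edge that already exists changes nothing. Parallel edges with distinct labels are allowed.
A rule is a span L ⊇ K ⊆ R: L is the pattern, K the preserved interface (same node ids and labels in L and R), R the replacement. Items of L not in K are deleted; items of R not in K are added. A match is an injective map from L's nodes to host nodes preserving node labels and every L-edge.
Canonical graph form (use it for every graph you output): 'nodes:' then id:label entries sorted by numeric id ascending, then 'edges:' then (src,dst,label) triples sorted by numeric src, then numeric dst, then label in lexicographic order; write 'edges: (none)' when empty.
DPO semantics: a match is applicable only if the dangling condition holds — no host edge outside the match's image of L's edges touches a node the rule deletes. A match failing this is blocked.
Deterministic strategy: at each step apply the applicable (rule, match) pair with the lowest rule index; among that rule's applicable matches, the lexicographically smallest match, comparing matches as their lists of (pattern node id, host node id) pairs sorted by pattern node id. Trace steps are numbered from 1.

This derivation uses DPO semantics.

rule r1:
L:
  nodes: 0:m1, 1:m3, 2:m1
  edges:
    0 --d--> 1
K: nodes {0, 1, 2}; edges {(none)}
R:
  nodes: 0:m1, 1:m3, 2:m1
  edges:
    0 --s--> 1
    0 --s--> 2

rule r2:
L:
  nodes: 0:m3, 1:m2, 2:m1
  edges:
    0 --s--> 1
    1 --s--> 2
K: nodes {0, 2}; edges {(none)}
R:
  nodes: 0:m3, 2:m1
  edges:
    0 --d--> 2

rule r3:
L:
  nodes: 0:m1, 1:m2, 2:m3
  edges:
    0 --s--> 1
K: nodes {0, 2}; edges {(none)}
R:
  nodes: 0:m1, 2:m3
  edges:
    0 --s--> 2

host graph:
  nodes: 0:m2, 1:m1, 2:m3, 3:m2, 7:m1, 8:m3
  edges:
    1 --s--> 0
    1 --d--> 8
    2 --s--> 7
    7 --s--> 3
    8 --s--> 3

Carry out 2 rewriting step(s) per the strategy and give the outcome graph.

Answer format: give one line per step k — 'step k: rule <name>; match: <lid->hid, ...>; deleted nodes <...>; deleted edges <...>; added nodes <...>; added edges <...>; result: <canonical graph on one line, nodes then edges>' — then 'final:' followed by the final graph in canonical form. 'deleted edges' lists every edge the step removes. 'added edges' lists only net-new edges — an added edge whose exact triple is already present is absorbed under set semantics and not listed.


step 1: rule r1; match: 0->1, 1->8, 2->7; deleted nodes (none); deleted edges (1,8,d); added nodes (none); added edges (1,7,s); (1,8,s); result: nodes: 0:m2, 1:m1, 2:m3, 3:m2, 7:m1, 8:m3 edges: (1,0,s); (1,7,s); (1,8,s); (2,7,s); (7,3,s); (8,3,s)
step 2: rule r3; match: 0->1, 1->0, 2->2; deleted nodes 0; deleted edges (1,0,s); added nodes (none); added edges (1,2,s); result: nodes: 1:m1, 2:m3, 3:m2, 7:m1, 8:m3 edges: (1,2,s); (1,7,s); (1,8,s); (2,7,s); (7,3,s); (8,3,s)
final:
nodes: 1:m1, 2:m3, 3:m2, 7:m1, 8:m3
edges: (1,2,s); (1,7,s); (1,8,s); (2,7,s); (7,3,s); (8,3,s)


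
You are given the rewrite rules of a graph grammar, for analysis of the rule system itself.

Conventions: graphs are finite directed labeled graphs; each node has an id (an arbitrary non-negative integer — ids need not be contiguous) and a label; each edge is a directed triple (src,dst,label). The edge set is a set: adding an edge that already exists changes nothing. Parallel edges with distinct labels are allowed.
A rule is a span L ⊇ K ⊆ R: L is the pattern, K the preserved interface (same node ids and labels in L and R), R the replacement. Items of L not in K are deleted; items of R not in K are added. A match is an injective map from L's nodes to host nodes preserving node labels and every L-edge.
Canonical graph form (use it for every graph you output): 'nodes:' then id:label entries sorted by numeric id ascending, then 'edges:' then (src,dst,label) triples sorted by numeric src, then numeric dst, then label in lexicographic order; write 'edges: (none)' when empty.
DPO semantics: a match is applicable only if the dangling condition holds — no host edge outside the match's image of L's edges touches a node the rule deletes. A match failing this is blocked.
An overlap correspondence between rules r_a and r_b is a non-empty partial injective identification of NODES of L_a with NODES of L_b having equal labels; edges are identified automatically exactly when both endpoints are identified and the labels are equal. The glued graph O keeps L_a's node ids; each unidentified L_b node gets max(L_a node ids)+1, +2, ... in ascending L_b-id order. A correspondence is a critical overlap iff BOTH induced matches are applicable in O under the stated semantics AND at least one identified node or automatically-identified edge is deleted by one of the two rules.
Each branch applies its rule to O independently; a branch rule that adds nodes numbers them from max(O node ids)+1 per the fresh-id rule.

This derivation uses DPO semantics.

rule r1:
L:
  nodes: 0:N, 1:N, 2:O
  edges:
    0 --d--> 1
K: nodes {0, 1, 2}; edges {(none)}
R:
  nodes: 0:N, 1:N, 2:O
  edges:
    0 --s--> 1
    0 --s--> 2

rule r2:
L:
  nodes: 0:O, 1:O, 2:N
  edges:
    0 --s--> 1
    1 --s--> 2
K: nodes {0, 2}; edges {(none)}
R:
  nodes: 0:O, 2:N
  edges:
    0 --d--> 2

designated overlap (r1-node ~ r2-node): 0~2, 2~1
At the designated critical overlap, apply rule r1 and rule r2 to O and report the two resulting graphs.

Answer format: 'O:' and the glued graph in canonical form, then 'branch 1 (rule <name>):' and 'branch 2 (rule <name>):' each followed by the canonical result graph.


O:
nodes: 0:N, 1:N, 2:O, 3:O
edges: (0,1,d); (2,0,s); (3,2,s)
branch 1 (rule r1):
nodes: 0:N, 1:N, 2:O, 3:O
edges: (0,1,s); (0,2,s); (2,0,s); (3,2,s)
branch 2 (rule r2):
nodes: 0:N, 1:N, 3:O
edges: (0,1,d); (3,0,d)


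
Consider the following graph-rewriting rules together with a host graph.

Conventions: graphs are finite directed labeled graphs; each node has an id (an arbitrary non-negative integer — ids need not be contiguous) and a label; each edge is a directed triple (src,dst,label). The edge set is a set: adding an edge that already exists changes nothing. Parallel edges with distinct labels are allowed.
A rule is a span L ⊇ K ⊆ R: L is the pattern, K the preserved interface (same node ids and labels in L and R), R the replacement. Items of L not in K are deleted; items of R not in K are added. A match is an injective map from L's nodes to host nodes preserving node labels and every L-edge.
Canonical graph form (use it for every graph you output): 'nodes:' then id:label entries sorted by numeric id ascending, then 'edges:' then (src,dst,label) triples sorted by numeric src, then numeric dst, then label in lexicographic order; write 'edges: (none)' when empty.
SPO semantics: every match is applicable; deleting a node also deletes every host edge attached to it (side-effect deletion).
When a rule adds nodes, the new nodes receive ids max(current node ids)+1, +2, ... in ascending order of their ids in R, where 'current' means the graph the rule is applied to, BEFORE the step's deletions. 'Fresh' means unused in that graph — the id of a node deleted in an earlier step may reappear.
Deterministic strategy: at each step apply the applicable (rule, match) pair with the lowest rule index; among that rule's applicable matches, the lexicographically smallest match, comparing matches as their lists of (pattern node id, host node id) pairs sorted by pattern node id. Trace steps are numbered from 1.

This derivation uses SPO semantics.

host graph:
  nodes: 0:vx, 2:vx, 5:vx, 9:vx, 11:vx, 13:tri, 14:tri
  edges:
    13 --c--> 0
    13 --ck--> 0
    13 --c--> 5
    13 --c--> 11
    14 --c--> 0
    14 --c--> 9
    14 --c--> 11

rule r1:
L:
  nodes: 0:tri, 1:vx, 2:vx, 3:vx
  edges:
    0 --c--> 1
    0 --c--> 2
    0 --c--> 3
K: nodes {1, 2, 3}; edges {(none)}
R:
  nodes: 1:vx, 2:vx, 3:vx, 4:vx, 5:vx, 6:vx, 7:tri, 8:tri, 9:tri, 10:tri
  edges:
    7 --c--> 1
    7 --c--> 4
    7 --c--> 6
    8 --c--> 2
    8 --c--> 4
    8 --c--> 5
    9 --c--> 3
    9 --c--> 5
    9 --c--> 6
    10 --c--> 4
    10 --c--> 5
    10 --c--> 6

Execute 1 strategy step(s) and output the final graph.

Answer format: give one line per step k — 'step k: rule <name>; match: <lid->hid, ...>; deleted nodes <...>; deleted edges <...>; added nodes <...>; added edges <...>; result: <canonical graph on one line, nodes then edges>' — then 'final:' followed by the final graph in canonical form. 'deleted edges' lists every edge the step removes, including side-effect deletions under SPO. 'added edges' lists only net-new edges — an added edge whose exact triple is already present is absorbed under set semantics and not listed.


step 1: rule r1; match: 0->13, 1->0, 2->5, 3->11; deleted nodes 13; deleted edges (13,0,c); (13,0,ck); (13,5,c); (13,11,c); added nodes 15, 16, 17, 18, 19, 20, 21; added edges (18,0,c); (18,15,c); (18,17,c); (19,5,c); (19,15,c); (19,16,c); (20,11,c); (20,16,c); (20,17,c); (21,15,c); (21,16,c); (21,17,c); result: nodes: 0:vx, 2:vx, 5:vx, 9:vx, 11:vx, 14:tri, 15:vx, 16:vx, 17:vx, 18:tri, 19:tri, 20:tri, 21:tri edges: (14,0,c); (14,9,c); (14,11,c); (18,0,c); (18,15,c); (18,17,c); (19,5,c); (19,15,c); (19,16,c); (20,11,c); (20,16,c); (20,17,c); (21,15,c); (21,16,c); (21,17,c)
final:
nodes: 0:vx, 2:vx, 5:vx, 9:vx, 11:vx, 14:tri, 15:vx, 16:vx, 17:vx, 18:tri, 19:tri, 20:tri, 21:tri
edges: (14,0,c); (14,9,c); (14,11,c); (18,0,c); (18,15,c); (18,17,c); (19,5,c); (19,15,c); (19,16,c); (20,11,c); (20,16,c); (20,17,c); (21,15,c); (21,16,c); (21,17,c)


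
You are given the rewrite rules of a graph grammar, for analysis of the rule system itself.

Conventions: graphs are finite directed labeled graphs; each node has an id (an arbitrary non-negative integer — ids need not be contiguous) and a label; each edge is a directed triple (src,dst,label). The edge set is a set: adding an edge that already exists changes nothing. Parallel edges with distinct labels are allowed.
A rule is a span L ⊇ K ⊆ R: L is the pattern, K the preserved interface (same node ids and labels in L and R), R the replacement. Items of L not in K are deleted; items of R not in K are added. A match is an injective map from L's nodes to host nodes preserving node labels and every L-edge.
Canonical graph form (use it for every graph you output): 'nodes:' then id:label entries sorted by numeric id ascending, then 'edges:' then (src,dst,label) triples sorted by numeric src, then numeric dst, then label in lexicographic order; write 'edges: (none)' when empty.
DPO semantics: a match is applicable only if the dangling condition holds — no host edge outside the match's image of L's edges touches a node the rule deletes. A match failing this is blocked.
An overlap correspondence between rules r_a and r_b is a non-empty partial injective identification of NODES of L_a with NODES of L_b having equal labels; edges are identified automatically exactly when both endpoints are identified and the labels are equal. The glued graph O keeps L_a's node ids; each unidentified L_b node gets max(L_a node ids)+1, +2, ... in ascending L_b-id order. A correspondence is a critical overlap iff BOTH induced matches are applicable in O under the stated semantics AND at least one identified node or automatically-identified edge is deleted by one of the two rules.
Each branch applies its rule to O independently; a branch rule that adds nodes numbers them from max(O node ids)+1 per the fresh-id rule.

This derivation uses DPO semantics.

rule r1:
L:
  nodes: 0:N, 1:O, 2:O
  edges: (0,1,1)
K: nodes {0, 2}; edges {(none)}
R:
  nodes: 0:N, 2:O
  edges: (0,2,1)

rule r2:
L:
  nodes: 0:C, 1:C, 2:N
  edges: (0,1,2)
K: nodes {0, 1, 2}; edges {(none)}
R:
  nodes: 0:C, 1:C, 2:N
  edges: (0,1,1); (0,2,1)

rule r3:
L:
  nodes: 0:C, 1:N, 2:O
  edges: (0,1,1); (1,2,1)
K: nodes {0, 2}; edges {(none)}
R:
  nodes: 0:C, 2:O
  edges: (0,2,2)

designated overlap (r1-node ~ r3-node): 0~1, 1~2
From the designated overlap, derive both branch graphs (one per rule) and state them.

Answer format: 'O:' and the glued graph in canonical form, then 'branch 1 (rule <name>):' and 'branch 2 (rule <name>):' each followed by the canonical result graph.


O:
nodes: 0:N, 1:O, 2:O, 3:C
edges: (0,1,1); (3,0,1)
branch 1 (rule r1):
nodes: 0:N, 2:O, 3:C
edges: (0,2,1); (3,0,1)
branch 2 (rule r3):
nodes: 1:O, 2:O, 3:C
edges: (3,1,2)


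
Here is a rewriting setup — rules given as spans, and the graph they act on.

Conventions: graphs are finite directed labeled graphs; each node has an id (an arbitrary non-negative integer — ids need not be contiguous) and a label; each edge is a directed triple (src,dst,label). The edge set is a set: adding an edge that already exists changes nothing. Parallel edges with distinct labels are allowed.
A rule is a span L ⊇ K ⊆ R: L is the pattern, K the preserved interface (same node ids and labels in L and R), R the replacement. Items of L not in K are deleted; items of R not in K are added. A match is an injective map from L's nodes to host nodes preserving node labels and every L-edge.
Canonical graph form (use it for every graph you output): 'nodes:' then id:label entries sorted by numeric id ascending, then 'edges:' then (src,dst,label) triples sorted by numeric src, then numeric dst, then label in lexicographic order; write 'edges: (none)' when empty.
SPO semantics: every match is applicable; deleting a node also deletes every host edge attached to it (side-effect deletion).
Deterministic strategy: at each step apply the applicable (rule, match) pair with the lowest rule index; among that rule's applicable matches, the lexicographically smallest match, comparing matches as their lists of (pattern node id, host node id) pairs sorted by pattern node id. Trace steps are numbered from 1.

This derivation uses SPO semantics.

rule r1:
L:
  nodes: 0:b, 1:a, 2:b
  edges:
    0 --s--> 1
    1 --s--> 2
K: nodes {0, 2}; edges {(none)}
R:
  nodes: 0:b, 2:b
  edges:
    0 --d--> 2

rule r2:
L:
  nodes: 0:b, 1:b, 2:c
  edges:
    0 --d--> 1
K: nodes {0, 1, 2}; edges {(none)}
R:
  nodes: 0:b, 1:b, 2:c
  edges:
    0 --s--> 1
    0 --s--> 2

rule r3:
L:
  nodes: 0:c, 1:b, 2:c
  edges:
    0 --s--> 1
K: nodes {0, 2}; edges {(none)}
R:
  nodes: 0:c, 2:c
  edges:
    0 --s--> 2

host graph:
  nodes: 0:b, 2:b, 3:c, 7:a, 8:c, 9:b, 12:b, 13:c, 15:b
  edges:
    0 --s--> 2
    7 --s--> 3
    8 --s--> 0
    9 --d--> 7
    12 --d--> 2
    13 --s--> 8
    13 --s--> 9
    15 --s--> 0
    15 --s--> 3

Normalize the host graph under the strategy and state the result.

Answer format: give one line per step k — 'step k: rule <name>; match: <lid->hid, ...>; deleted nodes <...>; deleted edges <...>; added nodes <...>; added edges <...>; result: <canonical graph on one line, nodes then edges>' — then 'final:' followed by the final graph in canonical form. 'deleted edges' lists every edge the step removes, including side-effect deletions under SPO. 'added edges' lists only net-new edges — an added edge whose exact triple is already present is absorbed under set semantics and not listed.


step 1: rule r2; match: 0->12, 1->2, 2->3; deleted nodes (none); deleted edges (12,2,d); added nodes (none); added edges (12,2,s); (12,3,s); result: nodes: 0:b, 2:b, 3:c, 7:a, 8:c, 9:b, 12:b, 13:c, 15:b edges: (0,2,s); (7,3,s); (8,0,s); (9,7,d); (12,2,s); (12,3,s); (13,8,s); (13,9,s); (15,0,s); (15,3,s)
step 2: rule r3; match: 0->8, 1->0, 2->3; deleted nodes 0; deleted edges (0,2,s); (8,0,s); (15,0,s); added nodes (none); added edges (8,3,s); result: nodes: 2:b, 3:c, 7:a, 8:c, 9:b, 12:b, 13:c, 15:b edges: (7,3,s); (8,3,s); (9,7,d); (12,2,s); (12,3,s); (13,8,s); (13,9,s); (15,3,s)
step 3: rule r3; match: 0->13, 1->9, 2->3; deleted nodes 9; deleted edges (9,7,d); (13,9,s); added nodes (none); added edges (13,3,s); result: nodes: 2:b, 3:c, 7:a, 8:c, 12:b, 13:c, 15:b edges: (7,3,s); (8,3,s); (12,2,s); (12,3,s); (13,3,s); (13,8,s); (15,3,s)
final:
nodes: 2:b, 3:c, 7:a, 8:c, 12:b, 13:c, 15:b
edges: (7,3,s); (8,3,s); (12,2,s); (12,3,s); (13,3,s); (13,8,s); (15,3,s)


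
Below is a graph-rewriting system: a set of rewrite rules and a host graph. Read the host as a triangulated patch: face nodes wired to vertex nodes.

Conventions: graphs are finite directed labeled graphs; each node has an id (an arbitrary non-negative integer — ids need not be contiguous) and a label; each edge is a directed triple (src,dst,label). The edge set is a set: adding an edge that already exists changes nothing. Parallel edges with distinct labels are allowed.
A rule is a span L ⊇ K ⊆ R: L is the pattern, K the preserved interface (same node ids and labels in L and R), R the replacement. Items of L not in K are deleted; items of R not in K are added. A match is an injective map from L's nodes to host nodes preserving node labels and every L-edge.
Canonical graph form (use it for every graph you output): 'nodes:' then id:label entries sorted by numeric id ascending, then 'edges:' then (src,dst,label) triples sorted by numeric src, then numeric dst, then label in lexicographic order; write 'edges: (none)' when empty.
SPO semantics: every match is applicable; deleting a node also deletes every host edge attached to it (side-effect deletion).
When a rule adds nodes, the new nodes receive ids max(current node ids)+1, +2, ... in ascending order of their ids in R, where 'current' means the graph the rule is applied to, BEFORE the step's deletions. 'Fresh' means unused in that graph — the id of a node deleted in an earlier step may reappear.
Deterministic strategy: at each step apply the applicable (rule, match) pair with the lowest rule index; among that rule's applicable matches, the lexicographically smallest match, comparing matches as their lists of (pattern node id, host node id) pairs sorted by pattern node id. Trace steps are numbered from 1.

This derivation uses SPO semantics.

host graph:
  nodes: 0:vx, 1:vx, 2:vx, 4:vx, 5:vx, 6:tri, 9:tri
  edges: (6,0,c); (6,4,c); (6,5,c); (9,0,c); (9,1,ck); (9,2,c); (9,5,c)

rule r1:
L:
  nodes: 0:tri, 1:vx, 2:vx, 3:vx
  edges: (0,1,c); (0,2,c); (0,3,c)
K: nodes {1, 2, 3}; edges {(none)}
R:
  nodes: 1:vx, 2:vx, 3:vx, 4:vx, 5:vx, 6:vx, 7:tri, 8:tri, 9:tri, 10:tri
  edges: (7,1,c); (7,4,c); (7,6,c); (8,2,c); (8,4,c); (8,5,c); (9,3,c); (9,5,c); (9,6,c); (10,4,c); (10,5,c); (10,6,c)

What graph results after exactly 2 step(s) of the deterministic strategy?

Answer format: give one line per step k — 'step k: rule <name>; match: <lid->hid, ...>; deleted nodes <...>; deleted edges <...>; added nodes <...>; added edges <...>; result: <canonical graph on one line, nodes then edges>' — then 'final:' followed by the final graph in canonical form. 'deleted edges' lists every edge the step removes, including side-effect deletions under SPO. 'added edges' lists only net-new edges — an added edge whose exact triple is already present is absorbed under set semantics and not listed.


step 1: rule r1; match: 0->6, 1->0, 2->4, 3->5; deleted nodes 6; deleted edges (6,0,c); (6,4,c); (6,5,c); added nodes 10, 11, 12, 13, 14, 15, 16; added edges (13,0,c); (13,10,c); (13,12,c); (14,4,c); (14,10,c); (14,11,c); (15,5,c); (15,11,c); (15,12,c); (16,10,c); (16,11,c); (16,12,c); result: nodes: 0:vx, 1:vx, 2:vx, 4:vx, 5:vx, 9:tri, 10:vx, 11:vx, 12:vx, 13:tri, 14:tri, 15:tri, 16:tri edges: (9,0,c); (9,1,ck); (9,2,c); (9,5,c); (13,0,c); (13,10,c); (13,12,c); (14,4,c); (14,10,c); (14,11,c); (15,5,c); (15,11,c); (15,12,c); (16,10,c); (16,11,c); (16,12,c)
step 2: rule r1; match: 0->9, 1->0, 2->2, 3->5; deleted nodes 9; deleted edges (9,0,c); (9,1,ck); (9,2,c); (9,5,c); added nodes 17, 18, 19, 20, 21, 22, 23; added edges (20,0,c); (20,17,c); (20,19,c); (21,2,c); (21,17,c); (21,18,c); (22,5,c); (22,18,c); (22,19,c); (23,17,c); (23,18,c); (23,19,c); result: nodes: 0:vx, 1:vx, 2:vx, 4:vx, 5:vx, 10:vx, 11:vx, 12:vx, 13:tri, 14:tri, 15:tri, 16:tri, 17:vx, 18:vx, 19:vx, 20:tri, 21:tri, 22:tri, 23:tri edges: (13,0,c); (13,10,c); (13,12,c); (14,4,c); (14,10,c); (14,11,c); (15,5,c); (15,11,c); (15,12,c); (16,10,c); (16,11,c); (16,12,c); (20,0,c); (20,17,c); (20,19,c); (21,2,c); (21,17,c); (21,18,c); (22,5,c); (22,18,c); (22,19,c); (23,17,c); (23,18,c); (23,19,c)
final:
nodes: 0:vx, 1:vx, 2:vx, 4:vx, 5:vx, 10:vx, 11:vx, 12:vx, 13:tri, 14:tri, 15:tri, 16:tri, 17:vx, 18:vx, 19:vx, 20:tri, 21:tri, 22:tri, 23:tri
edges: (13,0,c); (13,10,c); (13,12,c); (14,4,c); (14,10,c); (14,11,c); (15,5,c); (15,11,c); (15,12,c); (16,10,c); (16,11,c); (16,12,c); (20,0,c); (20,17,c); (20,19,c); (21,2,c); (21,17,c); (21,18,c); (22,5,c); (22,18,c); (22,19,c); (23,17,c); (23,18,c); (23,19,c)


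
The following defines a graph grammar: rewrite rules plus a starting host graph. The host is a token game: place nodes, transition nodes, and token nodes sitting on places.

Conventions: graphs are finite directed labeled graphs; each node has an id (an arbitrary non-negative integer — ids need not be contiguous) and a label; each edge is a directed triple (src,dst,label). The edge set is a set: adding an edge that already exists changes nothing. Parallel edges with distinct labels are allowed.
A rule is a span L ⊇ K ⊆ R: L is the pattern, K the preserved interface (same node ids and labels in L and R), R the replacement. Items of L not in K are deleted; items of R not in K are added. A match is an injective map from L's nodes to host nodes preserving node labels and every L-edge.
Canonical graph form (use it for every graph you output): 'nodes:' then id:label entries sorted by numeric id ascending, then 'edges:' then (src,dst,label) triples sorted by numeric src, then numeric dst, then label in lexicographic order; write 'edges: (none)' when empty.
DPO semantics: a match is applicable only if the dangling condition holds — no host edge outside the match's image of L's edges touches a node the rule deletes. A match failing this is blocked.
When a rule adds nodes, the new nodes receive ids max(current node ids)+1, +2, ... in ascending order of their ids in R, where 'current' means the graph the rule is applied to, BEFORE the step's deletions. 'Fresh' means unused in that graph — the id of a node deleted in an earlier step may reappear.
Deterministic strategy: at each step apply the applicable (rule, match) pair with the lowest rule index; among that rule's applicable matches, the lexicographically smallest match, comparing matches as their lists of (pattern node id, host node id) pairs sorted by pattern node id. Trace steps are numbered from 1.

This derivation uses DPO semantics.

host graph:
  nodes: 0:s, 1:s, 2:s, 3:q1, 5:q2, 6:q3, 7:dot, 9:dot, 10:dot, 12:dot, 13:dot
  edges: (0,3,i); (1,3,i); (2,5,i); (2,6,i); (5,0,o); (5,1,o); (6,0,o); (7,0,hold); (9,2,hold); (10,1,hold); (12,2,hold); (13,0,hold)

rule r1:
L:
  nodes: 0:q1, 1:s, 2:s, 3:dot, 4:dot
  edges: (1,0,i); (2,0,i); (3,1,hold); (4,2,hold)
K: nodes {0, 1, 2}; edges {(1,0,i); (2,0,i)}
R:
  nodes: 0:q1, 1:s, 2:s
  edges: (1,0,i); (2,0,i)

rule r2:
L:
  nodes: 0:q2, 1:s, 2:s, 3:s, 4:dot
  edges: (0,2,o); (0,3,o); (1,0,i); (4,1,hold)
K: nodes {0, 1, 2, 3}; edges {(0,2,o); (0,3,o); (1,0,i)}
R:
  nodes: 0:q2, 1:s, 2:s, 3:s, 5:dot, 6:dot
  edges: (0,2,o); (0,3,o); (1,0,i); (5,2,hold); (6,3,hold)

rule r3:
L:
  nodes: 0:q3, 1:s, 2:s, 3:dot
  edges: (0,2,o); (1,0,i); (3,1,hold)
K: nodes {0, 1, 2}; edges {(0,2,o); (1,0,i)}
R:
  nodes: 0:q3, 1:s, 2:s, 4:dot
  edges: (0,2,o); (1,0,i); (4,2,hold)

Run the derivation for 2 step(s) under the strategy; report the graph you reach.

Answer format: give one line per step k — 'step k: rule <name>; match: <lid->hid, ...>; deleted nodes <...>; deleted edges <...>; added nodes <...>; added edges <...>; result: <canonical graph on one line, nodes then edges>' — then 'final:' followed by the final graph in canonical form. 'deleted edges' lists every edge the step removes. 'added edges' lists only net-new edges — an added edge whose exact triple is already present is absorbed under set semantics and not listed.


step 1: rule r1; match: 0->3, 1->0, 2->1, 3->7, 4->10; deleted nodes 7, 10; deleted edges (7,0,hold); (10,1,hold); added nodes (none); added edges (none); result: nodes: 0:s, 1:s, 2:s, 3:q1, 5:q2, 6:q3, 9:dot, 12:dot, 13:dot edges: (0,3,i); (1,3,i); (2,5,i); (2,6,i); (5,0,o); (5,1,o); (6,0,o); (9,2,hold); (12,2,hold); (13,0,hold)
step 2: rule r2; match: 0->5, 1->2, 2->0, 3->1, 4->9; deleted nodes 9; deleted edges (9,2,hold); added nodes 14, 15; added edges (14,0,hold); (15,1,hold); result: nodes: 0:s, 1:s, 2:s, 3:q1, 5:q2, 6:q3, 12:dot, 13:dot, 14:dot, 15:dot edges: (0,3,i); (1,3,i); (2,5,i); (2,6,i); (5,0,o); (5,1,o); (6,0,o); (12,2,hold); (13,0,hold); (14,0,hold); (15,1,hold)
final:
nodes: 0:s, 1:s, 2:s, 3:q1, 5:q2, 6:q3, 12:dot, 13:dot, 14:dot, 15:dot
edges: (0,3,i); (1,3,i); (2,5,i); (2,6,i); (5,0,o); (5,1,o); (6,0,o); (12,2,hold); (13,0,hold); (14,0,hold); (15,1,hold)


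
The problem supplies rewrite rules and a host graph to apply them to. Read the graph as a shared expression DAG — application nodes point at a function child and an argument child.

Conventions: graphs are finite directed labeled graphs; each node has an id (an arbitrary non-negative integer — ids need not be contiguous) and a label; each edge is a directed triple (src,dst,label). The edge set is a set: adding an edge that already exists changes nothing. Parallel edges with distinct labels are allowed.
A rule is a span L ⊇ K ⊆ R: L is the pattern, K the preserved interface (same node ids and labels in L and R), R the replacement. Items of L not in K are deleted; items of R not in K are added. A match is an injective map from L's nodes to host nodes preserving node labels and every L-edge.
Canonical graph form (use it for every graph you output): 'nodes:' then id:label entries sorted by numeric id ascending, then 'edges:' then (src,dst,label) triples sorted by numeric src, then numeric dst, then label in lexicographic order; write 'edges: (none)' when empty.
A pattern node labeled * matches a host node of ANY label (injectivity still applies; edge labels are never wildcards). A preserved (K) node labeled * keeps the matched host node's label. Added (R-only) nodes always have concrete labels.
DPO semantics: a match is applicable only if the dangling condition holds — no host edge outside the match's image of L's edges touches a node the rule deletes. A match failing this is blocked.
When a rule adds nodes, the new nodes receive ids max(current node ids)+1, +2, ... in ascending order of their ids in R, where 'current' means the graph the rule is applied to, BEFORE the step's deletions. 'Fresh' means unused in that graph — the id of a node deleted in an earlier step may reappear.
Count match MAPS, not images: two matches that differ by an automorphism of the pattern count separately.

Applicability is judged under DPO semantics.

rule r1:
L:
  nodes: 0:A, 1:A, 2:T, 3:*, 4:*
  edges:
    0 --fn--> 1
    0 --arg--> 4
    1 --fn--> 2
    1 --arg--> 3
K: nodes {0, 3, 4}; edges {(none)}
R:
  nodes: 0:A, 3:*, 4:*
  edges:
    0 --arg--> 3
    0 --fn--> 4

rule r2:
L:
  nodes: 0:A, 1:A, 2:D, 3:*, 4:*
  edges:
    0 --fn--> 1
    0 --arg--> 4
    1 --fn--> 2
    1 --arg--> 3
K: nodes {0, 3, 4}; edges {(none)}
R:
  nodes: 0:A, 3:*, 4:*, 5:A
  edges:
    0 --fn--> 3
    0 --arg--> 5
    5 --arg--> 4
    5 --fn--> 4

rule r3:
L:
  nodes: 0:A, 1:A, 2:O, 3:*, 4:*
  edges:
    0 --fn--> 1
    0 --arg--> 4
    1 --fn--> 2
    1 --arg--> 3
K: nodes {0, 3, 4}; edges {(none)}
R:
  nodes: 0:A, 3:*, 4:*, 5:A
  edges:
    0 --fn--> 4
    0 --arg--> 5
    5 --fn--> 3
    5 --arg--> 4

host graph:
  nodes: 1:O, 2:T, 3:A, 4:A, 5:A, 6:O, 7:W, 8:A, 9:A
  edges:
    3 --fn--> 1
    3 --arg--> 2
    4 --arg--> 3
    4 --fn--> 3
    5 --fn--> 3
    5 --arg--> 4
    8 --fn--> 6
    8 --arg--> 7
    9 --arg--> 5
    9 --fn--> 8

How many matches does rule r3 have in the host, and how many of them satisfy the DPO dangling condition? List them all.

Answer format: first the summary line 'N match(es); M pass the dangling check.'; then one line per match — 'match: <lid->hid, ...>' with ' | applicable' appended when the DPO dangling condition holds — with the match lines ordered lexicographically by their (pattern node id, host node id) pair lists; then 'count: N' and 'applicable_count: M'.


2 match(es); 1 pass the dangling check.
match: 0->5, 1->3, 2->1, 3->2, 4->4
match: 0->9, 1->8, 2->6, 3->7, 4->5 | applicable
count: 2
applicable_count: 1


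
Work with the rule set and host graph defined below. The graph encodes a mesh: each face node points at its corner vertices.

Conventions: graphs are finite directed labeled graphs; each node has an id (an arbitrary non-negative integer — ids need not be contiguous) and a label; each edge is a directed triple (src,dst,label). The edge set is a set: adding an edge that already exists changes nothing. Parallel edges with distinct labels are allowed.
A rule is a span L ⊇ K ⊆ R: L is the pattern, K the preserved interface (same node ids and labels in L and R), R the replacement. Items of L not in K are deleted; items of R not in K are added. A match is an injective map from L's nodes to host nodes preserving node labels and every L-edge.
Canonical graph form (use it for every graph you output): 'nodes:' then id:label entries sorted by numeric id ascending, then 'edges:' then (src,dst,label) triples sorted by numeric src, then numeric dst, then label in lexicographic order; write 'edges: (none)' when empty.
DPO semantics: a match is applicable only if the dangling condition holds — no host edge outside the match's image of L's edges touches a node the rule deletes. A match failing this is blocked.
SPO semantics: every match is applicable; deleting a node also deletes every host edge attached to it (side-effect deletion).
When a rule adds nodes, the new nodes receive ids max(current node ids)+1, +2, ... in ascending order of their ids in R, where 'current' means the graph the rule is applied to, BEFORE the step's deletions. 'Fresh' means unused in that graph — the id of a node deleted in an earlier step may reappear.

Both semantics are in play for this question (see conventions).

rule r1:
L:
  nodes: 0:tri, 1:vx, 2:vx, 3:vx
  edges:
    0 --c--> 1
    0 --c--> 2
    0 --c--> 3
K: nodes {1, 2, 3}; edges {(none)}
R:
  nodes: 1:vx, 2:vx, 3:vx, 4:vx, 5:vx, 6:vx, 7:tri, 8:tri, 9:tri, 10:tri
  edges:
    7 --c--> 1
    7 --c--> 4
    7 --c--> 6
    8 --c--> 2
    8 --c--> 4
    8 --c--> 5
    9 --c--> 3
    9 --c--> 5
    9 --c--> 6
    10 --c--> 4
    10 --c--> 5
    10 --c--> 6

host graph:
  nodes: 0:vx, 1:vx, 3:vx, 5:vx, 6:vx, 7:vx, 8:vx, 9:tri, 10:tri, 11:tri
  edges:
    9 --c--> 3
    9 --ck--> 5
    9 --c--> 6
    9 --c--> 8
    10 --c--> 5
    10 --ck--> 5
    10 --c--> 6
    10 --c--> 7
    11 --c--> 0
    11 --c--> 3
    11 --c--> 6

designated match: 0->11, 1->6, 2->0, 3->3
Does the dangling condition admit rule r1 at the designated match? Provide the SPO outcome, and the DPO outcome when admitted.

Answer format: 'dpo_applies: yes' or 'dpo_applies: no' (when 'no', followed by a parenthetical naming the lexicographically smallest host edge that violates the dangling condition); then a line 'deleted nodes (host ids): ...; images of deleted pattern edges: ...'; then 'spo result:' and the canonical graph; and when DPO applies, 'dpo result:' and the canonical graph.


dpo_applies: yes
deleted nodes (host ids): 11; images of deleted pattern edges: (11,0,c); (11,3,c); (11,6,c)
spo result:
nodes: 0:vx, 1:vx, 3:vx, 5:vx, 6:vx, 7:vx, 8:vx, 9:tri, 10:tri, 12:vx, 13:vx, 14:vx, 15:tri, 16:tri, 17:tri, 18:tri
edges: (9,3,c); (9,5,ck); (9,6,c); (9,8,c); (10,5,c); (10,5,ck); (10,6,c); (10,7,c); (15,6,c); (15,12,c); (15,14,c); (16,0,c); (16,12,c); (16,13,c); (17,3,c); (17,13,c); (17,14,c); (18,12,c); (18,13,c); (18,14,c)
dpo result:
nodes: 0:vx, 1:vx, 3:vx, 5:vx, 6:vx, 7:vx, 8:vx, 9:tri, 10:tri, 12:vx, 13:vx, 14:vx, 15:tri, 16:tri, 17:tri, 18:tri
edges: (9,3,c); (9,5,ck); (9,6,c); (9,8,c); (10,5,c); (10,5,ck); (10,6,c); (10,7,c); (15,6,c); (15,12,c); (15,14,c); (16,0,c); (16,12,c); (16,13,c); (17,3,c); (17,13,c); (17,14,c); (18,12,c); (18,13,c); (18,14,c)


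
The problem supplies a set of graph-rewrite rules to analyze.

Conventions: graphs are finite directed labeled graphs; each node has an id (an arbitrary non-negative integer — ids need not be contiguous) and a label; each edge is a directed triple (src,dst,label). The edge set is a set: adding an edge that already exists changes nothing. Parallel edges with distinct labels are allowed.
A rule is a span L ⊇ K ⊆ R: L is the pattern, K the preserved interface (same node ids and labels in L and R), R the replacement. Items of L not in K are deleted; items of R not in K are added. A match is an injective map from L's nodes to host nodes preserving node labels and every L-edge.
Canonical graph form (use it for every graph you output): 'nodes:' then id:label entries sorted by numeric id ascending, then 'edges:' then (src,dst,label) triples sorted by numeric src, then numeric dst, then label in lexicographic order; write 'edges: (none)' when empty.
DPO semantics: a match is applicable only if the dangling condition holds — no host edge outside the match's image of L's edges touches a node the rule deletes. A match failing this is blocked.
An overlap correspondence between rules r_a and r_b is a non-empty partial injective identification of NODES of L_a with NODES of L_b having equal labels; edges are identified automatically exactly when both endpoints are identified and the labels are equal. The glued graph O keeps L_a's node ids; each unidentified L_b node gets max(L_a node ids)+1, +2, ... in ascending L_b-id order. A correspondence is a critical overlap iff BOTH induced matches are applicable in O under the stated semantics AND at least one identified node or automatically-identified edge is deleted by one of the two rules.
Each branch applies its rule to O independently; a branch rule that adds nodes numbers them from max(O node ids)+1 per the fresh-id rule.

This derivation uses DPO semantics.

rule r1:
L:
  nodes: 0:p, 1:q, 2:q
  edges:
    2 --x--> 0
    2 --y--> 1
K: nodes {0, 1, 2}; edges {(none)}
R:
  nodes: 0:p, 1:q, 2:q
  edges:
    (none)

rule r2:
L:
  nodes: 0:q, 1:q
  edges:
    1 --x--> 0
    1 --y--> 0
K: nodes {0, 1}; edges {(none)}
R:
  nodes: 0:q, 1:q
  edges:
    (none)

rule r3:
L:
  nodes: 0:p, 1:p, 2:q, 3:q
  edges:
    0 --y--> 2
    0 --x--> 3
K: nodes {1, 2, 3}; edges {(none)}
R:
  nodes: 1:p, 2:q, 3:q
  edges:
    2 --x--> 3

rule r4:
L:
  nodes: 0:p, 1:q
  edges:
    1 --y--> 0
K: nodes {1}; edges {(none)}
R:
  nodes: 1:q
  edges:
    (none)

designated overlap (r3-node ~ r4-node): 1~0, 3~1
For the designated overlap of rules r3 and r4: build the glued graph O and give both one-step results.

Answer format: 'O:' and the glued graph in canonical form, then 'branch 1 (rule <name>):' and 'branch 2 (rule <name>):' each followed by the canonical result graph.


O:
nodes: 0:p, 1:p, 2:q, 3:q
edges: (0,2,y); (0,3,x); (3,1,y)
branch 1 (rule r3):
nodes: 1:p, 2:q, 3:q
edges: (2,3,x); (3,1,y)
branch 2 (rule r4):
nodes: 0:p, 2:q, 3:q
edges: (0,2,y); (0,3,x)


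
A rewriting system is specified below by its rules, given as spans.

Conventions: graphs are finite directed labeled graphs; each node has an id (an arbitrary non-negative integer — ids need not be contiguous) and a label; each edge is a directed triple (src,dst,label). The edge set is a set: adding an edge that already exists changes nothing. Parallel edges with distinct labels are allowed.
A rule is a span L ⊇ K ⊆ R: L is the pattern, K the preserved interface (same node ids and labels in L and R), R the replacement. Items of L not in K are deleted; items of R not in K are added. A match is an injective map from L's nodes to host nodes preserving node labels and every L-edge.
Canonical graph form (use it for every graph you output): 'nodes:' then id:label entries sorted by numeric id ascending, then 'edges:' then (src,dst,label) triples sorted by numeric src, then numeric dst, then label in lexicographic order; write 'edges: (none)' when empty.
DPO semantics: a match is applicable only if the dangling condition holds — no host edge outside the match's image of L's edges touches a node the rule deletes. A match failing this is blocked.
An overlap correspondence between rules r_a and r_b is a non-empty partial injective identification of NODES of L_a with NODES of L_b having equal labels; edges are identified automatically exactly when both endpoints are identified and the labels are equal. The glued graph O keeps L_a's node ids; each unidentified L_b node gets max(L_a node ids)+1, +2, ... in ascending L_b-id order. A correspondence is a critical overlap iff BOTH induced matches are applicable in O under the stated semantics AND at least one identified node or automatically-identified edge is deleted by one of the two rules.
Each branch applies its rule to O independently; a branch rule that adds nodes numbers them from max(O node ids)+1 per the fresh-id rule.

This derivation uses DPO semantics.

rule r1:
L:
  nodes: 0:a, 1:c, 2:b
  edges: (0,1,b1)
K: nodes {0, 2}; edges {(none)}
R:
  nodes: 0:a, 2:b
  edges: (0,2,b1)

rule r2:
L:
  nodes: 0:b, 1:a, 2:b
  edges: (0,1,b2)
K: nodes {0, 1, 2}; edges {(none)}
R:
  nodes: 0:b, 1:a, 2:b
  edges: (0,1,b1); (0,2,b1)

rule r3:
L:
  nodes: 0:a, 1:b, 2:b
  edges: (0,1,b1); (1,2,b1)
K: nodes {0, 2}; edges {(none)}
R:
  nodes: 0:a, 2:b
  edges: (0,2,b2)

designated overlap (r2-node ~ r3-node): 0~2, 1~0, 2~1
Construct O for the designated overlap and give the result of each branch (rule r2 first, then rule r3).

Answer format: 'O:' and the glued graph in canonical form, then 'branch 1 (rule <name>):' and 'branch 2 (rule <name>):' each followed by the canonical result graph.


O:
nodes: 0:b, 1:a, 2:b
edges: (0,1,b2); (1,2,b1); (2,0,b1)
branch 1 (rule r2):
nodes: 0:b, 1:a, 2:b
edges: (0,1,b1); (0,2,b1); (1,2,b1); (2,0,b1)
branch 2 (rule r3):
nodes: 0:b, 1:a
edges: (0,1,b2); (1,0,b2)
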